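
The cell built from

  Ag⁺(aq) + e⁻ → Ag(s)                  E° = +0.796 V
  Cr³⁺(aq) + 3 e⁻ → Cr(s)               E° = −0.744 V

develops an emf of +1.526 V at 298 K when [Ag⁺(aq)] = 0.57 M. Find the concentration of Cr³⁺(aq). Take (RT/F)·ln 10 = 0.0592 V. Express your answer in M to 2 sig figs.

The Ag⁺/Ag couple has the larger reduction potential, so it is the cathode: E°cell = +0.796 − (−0.744) = +1.540 V and n = 3.
Since E = E° − (0.0592/n)·log Q, log Q = n(E° − E)/0.0592 = 0.709.
For 3 Ag⁺(aq) + Cr(s) → 3 Ag(s) + Cr³⁺(aq), the reaction quotient is Q = [Cr³⁺(aq)] / [Ag⁺(aq)]^3.
Substituting the known concentrations and solving, log [Cr³⁺(aq)] = −0.023 and [Cr³⁺(aq)] = 0.95 M.

0.95 M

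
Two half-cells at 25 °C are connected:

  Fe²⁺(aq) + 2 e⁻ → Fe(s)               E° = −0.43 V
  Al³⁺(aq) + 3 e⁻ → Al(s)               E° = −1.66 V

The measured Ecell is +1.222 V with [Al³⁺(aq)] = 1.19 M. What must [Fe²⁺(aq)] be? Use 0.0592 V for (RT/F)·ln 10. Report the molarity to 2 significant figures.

Fe²⁺/Fe is the cathode (higher E°); E°cell = −0.43 − (−1.66) = +1.23 V with n = 6.
Rearranging E = E° − (0.0592/n)·log Q gives log Q = 6(+1.23 − (+1.222))/0.0592 = 0.811.
Balancing electrons gives 3 Fe²⁺(aq) + 2 Al(s) → 3 Fe(s) + 2 Al³⁺(aq); thus Q = [Al³⁺(aq)]^2 / [Fe²⁺(aq)]^3.
Substituting the known concentrations and solving, log [Fe²⁺(aq)] = −0.220 and [Fe²⁺(aq)] = 0.60 M.

0.60 M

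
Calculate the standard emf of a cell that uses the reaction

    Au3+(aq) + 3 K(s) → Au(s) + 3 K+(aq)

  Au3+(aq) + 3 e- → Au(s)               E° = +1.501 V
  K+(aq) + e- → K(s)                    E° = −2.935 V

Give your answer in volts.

Au3+(aq) gains electrons, so the Au³⁺/Au couple is the cathode; the K⁺/K couple is the anode.
E°cell = E°(cathode) − E°(anode) = +1.501 − (−2.935) = +4.436 V.

+4.436 V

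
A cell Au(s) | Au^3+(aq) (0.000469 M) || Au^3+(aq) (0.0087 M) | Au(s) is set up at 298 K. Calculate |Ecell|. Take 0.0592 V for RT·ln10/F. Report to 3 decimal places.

For a concentration cell E°cell = 0, since both electrodes use the same couple.
The compartment with the higher Au^3+(aq) concentration (0.0087 M) acts as the cathode; ions are reduced there and produced at the dilute (0.000469 M) anode.
With n = 3, Ecell = −(0.0592/3)·log([dilute]/[conc]) = −(0.0592/3)·log(0.000469/0.0087) = +0.025 V.

0.025 V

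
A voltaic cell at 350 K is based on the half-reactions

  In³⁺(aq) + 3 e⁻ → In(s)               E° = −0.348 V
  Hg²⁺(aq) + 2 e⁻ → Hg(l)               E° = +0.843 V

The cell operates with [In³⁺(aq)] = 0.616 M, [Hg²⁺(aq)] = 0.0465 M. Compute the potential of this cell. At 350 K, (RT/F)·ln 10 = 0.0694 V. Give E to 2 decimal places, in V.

Since E°(Hg²⁺/Hg) > E°(In³⁺/In), Hg²⁺/Hg serves as the cathode.
The standard potential is +0.843 − (−0.348) = +1.191 V and the balanced reaction transfers n = 6 electrons.
For the overall reaction 3 Hg²⁺(aq) + 2 In(s) → 3 Hg(l) + 2 In³⁺(aq), Q = [In³⁺(aq)]^2 / [Hg²⁺(aq)]^3 = 3.77×10^3, giving log Q = 3.577.
By the Nernst equation, E = +1.191 − (0.0694/6)·(3.577) = +1.15 V.

+1.15 V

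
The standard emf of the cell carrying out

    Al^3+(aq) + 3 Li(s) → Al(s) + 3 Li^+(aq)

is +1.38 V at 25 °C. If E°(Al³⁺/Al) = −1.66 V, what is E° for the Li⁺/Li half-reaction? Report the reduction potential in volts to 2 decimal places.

−3.04 V

In the reaction as written the Al³⁺/Al couple is reduced (cathode) and Li⁺/Li is oxidized (anode), so E°cell = E°(Al³⁺/Al) − E°(Li⁺/Li).
E°(Li⁺/Li) = E°(cathode) − E°cell = −1.66 − (+1.38) = −3.04 V.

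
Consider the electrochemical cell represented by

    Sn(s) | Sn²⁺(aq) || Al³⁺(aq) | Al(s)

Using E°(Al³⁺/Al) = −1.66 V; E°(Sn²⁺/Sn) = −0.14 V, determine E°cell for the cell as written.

By convention the left-hand electrode in cell notation is the anode (oxidation) and the right-hand electrode is the cathode (reduction).
E°cell = E°(right) − E°(left) = −1.66 − (−0.14) = −1.52 V.
The negative sign shows that, as written, the cell would require an external voltage to drive the reaction.

−1.52 V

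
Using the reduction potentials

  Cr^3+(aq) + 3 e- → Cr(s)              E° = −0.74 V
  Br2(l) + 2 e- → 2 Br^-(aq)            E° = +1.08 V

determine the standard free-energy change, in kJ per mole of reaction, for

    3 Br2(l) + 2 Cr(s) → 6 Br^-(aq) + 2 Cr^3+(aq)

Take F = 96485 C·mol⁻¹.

In the reaction as written Br2(l) is reduced, so the Br₂/Br⁻ couple is the cathode and Cr³⁺/Cr is the anode.
E°cell = +1.08 − (−0.74) = +1.82 V; balancing electrons gives n = 6.
ΔG° = −nFE°cell = −(6)(96485)(+1.82) J/mol = −1054 kJ/mol.

−1054 kJ/mol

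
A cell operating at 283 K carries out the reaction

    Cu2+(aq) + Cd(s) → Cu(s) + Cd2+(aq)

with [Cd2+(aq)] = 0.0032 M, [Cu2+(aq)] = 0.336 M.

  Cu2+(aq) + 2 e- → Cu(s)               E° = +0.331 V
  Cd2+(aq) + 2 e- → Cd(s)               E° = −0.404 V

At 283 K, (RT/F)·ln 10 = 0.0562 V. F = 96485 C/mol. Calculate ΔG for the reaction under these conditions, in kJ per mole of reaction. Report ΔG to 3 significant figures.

With Cu²⁺/Cu reduced at the cathode, E°cell = +0.331 − (−0.404) = +0.735 V and n = 2.
Q = [Cd2+(aq)] / [Cu2+(aq)] = 0.00952, so log Q = −2.021 and E = +0.735 − (0.0562/2)(−2.021) = +0.7918 V.
ΔG = −nFE = −(2)(96485)(+0.7918) J/mol = −153 kJ/mol.

−153 kJ/mol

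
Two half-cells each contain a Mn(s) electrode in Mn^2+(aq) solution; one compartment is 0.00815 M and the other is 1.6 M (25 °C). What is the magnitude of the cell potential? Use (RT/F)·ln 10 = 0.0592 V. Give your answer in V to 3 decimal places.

For a concentration cell E°cell = 0, since both electrodes use the same couple.
The compartment with the higher Mn^2+(aq) concentration (1.6 M) acts as the cathode; ions are reduced there and produced at the dilute (0.00815 M) anode.
With n = 2, Ecell = −(0.0592/2)·log([dilute]/[conc]) = −(0.0592/2)·log(0.00815/1.6) = +0.068 V.

0.068 V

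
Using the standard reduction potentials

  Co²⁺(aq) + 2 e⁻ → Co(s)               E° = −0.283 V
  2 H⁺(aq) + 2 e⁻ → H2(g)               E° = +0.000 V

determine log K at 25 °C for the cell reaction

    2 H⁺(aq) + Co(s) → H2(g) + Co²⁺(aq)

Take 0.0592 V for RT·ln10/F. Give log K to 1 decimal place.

log K = 9.6

The 2H⁺/H₂ couple is reduced (cathode); E°cell = +0.000 − (−0.283) = +0.283 V with n = 2.
At equilibrium E = 0, so log K = nE°cell / 0.0592 = (2)(+0.283) / 0.0592 = 9.6.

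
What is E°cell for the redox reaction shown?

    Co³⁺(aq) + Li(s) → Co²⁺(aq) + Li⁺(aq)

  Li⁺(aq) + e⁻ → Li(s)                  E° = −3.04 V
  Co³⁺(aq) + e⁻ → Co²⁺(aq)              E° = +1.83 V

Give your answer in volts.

Co³⁺(aq) gains electrons, so the Co³⁺/Co²⁺ couple is the cathode; the Li⁺/Li couple is the anode.
E°cell = E°(cathode) − E°(anode) = +1.83 − (−3.04) = +4.87 V.

+4.87 V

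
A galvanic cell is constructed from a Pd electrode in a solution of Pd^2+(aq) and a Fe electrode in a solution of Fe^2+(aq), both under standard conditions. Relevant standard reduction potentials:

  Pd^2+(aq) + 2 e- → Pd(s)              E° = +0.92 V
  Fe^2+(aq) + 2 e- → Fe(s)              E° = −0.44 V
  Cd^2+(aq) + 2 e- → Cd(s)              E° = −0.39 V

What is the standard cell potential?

The Pd²⁺/Pd couple has the higher E°, so Pd ion is reduced (cathode) and Fe is oxidized (anode).
E°cell = E°(cathode) − E°(anode) = +0.92 − (−0.44) = +1.36 V.

+1.36 V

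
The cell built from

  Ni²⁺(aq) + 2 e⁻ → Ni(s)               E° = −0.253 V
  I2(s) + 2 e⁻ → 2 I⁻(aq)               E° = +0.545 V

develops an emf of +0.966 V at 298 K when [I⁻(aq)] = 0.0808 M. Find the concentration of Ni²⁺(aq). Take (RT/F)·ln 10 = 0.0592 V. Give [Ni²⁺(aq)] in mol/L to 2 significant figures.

The I₂/I⁻ couple has the larger reduction potential, so it is the cathode: E°cell = +0.545 − (−0.253) = +0.798 V and n = 2.
Rearranging E = E° − (0.0592/n)·log Q gives log Q = 2(+0.798 − (+0.966))/0.0592 = −5.676.
For I2(s) + Ni(s) → 2 I⁻(aq) + Ni²⁺(aq), the reaction quotient is Q = [I⁻(aq)]^2·[Ni²⁺(aq)].
Isolating [Ni²⁺(aq)] in Q = 10^{−5.676} yields log [Ni²⁺(aq)] = −3.491, i.e. 0.00032 M.

0.00032 M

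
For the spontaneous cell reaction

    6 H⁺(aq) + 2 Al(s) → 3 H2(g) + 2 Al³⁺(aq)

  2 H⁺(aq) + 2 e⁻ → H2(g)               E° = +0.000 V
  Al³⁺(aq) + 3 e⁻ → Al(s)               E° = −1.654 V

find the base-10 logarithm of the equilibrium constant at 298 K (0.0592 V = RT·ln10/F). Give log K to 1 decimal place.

The 2H⁺/H₂ couple is reduced (cathode); E°cell = +0.000 − (−1.654) = +1.654 V with n = 6.
At equilibrium E = 0, so log K = nE°cell / 0.0592 = (6)(+1.654) / 0.0592 = 167.6.

log K = 167.6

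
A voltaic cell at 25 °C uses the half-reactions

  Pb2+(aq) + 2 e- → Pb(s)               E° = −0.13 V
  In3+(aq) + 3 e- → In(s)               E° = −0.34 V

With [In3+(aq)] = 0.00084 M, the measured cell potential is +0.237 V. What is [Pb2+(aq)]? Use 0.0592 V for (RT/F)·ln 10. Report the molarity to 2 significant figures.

0.073 M

With Pb²⁺/Pb at the cathode and In³⁺/In at the anode, E°cell = −0.13 − (−0.34) = +0.21 V (n = 6).
Rearranging E = E° − (0.0592/n)·log Q gives log Q = 6(+0.21 − (+0.237))/0.0592 = −2.736.
For 3 Pb2+(aq) + 2 In(s) → 3 Pb(s) + 2 In3+(aq), the reaction quotient is Q = [In3+(aq)]^2 / [Pb2+(aq)]^3.
Substituting the known concentrations and solving, log [Pb2+(aq)] = −1.138 and [Pb2+(aq)] = 0.073 M.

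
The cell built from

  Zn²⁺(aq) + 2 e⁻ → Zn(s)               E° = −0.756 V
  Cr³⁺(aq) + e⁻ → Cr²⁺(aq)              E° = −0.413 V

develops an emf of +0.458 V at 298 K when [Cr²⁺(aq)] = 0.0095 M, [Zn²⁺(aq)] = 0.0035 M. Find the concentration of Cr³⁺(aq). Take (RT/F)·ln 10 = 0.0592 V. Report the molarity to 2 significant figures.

Cr³⁺/Cr²⁺ is the cathode (higher E°); E°cell = −0.413 − (−0.756) = +0.343 V with n = 2.
Rearranging E = E° − (0.0592/n)·log Q gives log Q = 2(+0.343 − (+0.458))/0.0592 = −3.885.
Balancing electrons gives 2 Cr³⁺(aq) + Zn(s) → 2 Cr²⁺(aq) + Zn²⁺(aq); thus Q = ([Cr²⁺(aq)]^2·[Zn²⁺(aq)]) / [Cr³⁺(aq)]^2.
Substituting the known concentrations and solving, log [Cr³⁺(aq)] = −1.308 and [Cr³⁺(aq)] = 0.049 M.

0.049 M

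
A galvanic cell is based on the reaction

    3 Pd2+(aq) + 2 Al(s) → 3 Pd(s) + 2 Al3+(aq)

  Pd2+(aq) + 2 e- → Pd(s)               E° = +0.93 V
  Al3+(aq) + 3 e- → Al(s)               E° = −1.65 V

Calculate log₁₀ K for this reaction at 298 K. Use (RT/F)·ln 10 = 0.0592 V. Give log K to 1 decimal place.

log K = 261.5

The Pd²⁺/Pd couple is reduced (cathode); E°cell = +0.93 − (−1.65) = +2.58 V with n = 6.
At equilibrium E = 0, so log K = nE°cell / 0.0592 = (6)(+2.58) / 0.0592 = 261.5.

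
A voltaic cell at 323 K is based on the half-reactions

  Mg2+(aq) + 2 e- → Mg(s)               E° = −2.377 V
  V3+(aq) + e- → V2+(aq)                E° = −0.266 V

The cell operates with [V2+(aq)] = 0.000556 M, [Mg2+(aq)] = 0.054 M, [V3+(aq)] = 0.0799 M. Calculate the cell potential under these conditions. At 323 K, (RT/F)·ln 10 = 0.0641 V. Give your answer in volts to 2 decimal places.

Since E°(V³⁺/V²⁺) > E°(Mg²⁺/Mg), V³⁺/V²⁺ serves as the cathode.
The standard potential is −0.266 − (−2.377) = +2.111 V and the balanced reaction transfers n = 2 electrons.
For the overall reaction 2 V3+(aq) + Mg(s) → 2 V2+(aq) + Mg2+(aq), Q = ([V2+(aq)]^2·[Mg2+(aq)]) / [V3+(aq)]^2 = 2.61×10^−6, giving log Q = −5.583.
By the Nernst equation, E = +2.111 − (0.0641/2)·(−5.583) = +2.29 V.

+2.29 V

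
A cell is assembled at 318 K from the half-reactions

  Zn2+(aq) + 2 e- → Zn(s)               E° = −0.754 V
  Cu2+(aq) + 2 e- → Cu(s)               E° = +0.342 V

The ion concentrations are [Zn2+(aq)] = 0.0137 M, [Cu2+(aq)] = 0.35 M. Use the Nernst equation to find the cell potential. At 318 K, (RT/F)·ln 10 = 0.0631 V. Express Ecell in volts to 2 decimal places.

Since E°(Cu²⁺/Cu) > E°(Zn²⁺/Zn), Cu²⁺/Cu serves as the cathode.
The standard potential is +0.342 − (−0.754) = +1.096 V and the balanced reaction transfers n = 2 electrons.
The balanced reaction is Cu2+(aq) + Zn(s) → Cu(s) + Zn2+(aq), so Q = [Zn2+(aq)] / [Cu2+(aq)] = 0.0391 and log Q = −1.407.
Applying E = E° − (RT ln10/nF)·log Q gives +1.096 − (0.0631/2)(−1.407) = +1.14 V.

+1.14 V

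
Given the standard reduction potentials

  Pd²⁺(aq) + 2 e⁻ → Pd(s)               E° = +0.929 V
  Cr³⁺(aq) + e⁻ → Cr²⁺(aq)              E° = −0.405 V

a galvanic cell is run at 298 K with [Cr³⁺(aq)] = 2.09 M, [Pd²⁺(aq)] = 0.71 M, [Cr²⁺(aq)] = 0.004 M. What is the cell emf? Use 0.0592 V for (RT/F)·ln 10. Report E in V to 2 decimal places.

+1.17 V

The Pd²⁺/Pd couple has the more positive E°, so it is the cathode; Cr³⁺/Cr²⁺ is the anode.
E°cell = +0.929 − (−0.405) = +1.334 V, with n = 2 electrons transferred.
For the overall reaction Pd²⁺(aq) + 2 Cr²⁺(aq) → Pd(s) + 2 Cr³⁺(aq), Q = [Cr³⁺(aq)]^2 / ([Pd²⁺(aq)]·[Cr²⁺(aq)]^2) = 3.85×10^5, giving log Q = 5.585.
Applying E = E° − (RT ln10/nF)·log Q gives +1.334 − (0.0592/2)(5.585) = +1.17 V.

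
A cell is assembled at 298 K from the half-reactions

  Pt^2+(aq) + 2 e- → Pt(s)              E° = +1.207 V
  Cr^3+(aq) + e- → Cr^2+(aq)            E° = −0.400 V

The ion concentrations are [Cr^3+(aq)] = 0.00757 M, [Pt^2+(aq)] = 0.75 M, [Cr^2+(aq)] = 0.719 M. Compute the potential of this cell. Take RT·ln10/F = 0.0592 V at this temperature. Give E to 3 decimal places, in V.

+1.720 V

Pt²⁺/Pt is reduced (cathode, E° = +1.207 V) and Cr³⁺/Cr²⁺ is oxidized (anode).
E°cell = E°cat − E°an = +1.207 − (−0.400) = +1.607 V; n = 2.
The balanced reaction is Pt^2+(aq) + 2 Cr^2+(aq) → Pt(s) + 2 Cr^3+(aq), so Q = [Cr^3+(aq)]^2 / ([Pt^2+(aq)]·[Cr^2+(aq)]^2) = 0.000148 and log Q = −3.830.
By the Nernst equation, E = +1.607 − (0.0592/2)·(−3.830) = +1.720 V.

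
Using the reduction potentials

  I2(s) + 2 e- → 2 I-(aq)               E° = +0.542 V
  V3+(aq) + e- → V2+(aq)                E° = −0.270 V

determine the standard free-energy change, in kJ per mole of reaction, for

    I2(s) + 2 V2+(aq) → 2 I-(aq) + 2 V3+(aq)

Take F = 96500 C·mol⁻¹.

−157 kJ/mol

In the reaction as written I2(s) is reduced, so the I₂/I⁻ couple is the cathode and V³⁺/V²⁺ is the anode.
E°cell = +0.542 − (−0.270) = +0.812 V; balancing electrons gives n = 2.
ΔG° = −nFE°cell = −(2)(96500)(+0.812) J/mol = −157 kJ/mol.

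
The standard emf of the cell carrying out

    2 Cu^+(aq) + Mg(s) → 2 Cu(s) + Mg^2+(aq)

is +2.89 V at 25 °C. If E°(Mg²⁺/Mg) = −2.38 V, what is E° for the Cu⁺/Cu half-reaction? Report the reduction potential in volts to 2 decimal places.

+0.51 V

In the reaction as written the Cu⁺/Cu couple is reduced (cathode) and Mg²⁺/Mg is oxidized (anode), so E°cell = E°(Cu⁺/Cu) − E°(Mg²⁺/Mg).
E°(Cu⁺/Cu) = E°cell + E°(anode) = +2.89 + (−2.38) = +0.51 V.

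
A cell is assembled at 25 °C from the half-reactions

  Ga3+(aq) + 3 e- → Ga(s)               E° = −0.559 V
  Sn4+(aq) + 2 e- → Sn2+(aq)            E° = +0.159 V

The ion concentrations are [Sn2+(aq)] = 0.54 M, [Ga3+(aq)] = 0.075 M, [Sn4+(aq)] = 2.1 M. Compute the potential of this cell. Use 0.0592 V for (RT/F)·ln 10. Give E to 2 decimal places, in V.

The Sn⁴⁺/Sn²⁺ couple has the more positive E°, so it is the cathode; Ga³⁺/Ga is the anode.
E°cell = E°cat − E°an = +0.159 − (−0.559) = +0.718 V; n = 6.
For the overall reaction 3 Sn4+(aq) + 2 Ga(s) → 3 Sn2+(aq) + 2 Ga3+(aq), Q = ([Sn2+(aq)]^3·[Ga3+(aq)]^2) / [Sn4+(aq)]^3 = 9.56×10^−5, giving log Q = −4.019.
E = E° − (0.0592/n)·log Q = +0.718 − (0.0592/6)(−4.019) = +0.76 V.

+0.76 V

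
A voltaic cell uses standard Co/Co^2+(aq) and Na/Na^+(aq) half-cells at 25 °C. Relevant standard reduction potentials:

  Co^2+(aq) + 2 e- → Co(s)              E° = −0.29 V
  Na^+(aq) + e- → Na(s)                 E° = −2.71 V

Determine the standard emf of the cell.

+2.42 V

Of the two couples in this cell, the one with the more positive reduction potential is reduced at the cathode: here that is Co²⁺/Co (−0.29 V); Na⁺/Na (−2.71 V) is the anode.
E°cell = E°(cathode) − E°(anode) = −0.29 − (−2.71) = +2.42 V.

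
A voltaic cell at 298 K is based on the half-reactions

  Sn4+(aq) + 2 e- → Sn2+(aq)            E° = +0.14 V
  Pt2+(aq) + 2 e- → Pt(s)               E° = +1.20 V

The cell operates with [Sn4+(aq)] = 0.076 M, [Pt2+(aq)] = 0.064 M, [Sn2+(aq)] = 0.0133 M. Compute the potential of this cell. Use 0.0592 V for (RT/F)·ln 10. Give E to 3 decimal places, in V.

+1.002 V

Pt²⁺/Pt is reduced (cathode, E° = +1.20 V) and Sn⁴⁺/Sn²⁺ is oxidized (anode).
E°cell = +1.20 − (+0.14) = +1.06 V, with n = 2 electrons transferred.
Balancing gives Pt2+(aq) + Sn2+(aq) → Pt(s) + Sn4+(aq); hence Q = [Sn4+(aq)] / ([Pt2+(aq)]·[Sn2+(aq)]) = 89.3 (log Q = 1.951).
E = E° − (0.0592/n)·log Q = +1.06 − (0.0592/2)(1.951) = +1.002 V.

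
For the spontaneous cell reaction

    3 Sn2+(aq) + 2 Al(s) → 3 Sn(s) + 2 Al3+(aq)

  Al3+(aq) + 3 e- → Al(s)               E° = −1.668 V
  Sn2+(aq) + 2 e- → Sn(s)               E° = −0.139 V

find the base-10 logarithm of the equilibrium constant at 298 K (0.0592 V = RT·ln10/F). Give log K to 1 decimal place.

log K = 155.0

The Sn²⁺/Sn couple is reduced (cathode); E°cell = −0.139 − (−1.668) = +1.529 V with n = 6.
At equilibrium E = 0, so log K = nE°cell / 0.0592 = (6)(+1.529) / 0.0592 = 155.0.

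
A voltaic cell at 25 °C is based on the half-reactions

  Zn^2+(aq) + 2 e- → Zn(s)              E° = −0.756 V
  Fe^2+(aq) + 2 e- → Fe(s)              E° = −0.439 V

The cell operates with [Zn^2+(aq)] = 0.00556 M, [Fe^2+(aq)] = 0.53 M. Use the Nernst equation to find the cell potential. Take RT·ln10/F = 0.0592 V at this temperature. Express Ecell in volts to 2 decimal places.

+0.38 V

Fe²⁺/Fe is reduced (cathode, E° = −0.439 V) and Zn²⁺/Zn is oxidized (anode).
E°cell = −0.439 − (−0.756) = +0.317 V, with n = 2 electrons transferred.
Balancing gives Fe^2+(aq) + Zn(s) → Fe(s) + Zn^2+(aq); hence Q = [Zn^2+(aq)] / [Fe^2+(aq)] = 0.0105 (log Q = −1.979).
By the Nernst equation, E = +0.317 − (0.0592/2)·(−1.979) = +0.38 V.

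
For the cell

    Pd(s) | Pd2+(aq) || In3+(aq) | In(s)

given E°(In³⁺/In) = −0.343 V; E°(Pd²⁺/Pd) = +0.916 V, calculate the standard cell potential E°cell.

By convention the left-hand electrode in cell notation is the anode (oxidation) and the right-hand electrode is the cathode (reduction).
E°cell = E°(right) − E°(left) = −0.343 − (+0.916) = −1.259 V.
The negative sign shows that, as written, the cell would require an external voltage to drive the reaction.

−1.259 V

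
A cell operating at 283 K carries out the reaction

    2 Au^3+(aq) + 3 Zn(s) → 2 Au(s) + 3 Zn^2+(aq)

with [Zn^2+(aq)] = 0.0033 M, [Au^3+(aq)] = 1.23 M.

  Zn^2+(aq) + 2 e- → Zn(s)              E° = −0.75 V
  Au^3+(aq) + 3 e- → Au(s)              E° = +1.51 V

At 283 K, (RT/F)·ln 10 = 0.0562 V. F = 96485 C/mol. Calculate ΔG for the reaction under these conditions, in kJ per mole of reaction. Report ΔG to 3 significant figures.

−1350 kJ/mol

E°cell = +1.51 − (−0.75) = +2.26 V; the balanced reaction transfers n = 6 electrons.
Q = [Zn^2+(aq)]^3 / [Au^3+(aq)]^2 = 2.38×10^−8, so log Q = −7.624 and E = +2.26 − (0.0562/6)(−7.624) = +2.3314 V.
Finally ΔG = −nFE = −(6)(96485 C/mol)(+2.3314 V) = −1350 kJ/mol.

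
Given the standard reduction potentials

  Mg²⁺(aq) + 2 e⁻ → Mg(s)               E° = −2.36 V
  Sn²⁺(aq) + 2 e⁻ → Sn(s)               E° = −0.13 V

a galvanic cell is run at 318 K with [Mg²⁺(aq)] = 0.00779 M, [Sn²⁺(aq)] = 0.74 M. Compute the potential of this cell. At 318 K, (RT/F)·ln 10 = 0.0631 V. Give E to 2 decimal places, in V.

+2.29 V

The Sn²⁺/Sn couple has the more positive E°, so it is the cathode; Mg²⁺/Mg is the anode.
E°cell = E°cat − E°an = −0.13 − (−2.36) = +2.23 V; n = 2.
Balancing gives Sn²⁺(aq) + Mg(s) → Sn(s) + Mg²⁺(aq); hence Q = [Mg²⁺(aq)] / [Sn²⁺(aq)] = 0.0105 (log Q = −1.978).
By the Nernst equation, E = +2.23 − (0.0631/2)·(−1.978) = +2.29 V.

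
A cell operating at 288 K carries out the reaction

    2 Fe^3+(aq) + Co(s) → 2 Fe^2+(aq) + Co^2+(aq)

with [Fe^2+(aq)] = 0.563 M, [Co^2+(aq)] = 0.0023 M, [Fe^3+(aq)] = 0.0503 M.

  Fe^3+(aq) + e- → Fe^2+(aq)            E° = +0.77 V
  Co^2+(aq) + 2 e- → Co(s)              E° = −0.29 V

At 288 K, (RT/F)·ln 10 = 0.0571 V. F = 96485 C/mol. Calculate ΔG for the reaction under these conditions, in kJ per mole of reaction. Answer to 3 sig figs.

With Fe³⁺/Fe²⁺ reduced at the cathode, E°cell = +0.77 − (−0.29) = +1.06 V and n = 2.
Here Q = ([Fe^2+(aq)]^2·[Co^2+(aq)]) / [Fe^3+(aq)]^2 = 0.288 (log Q = −0.540), giving E = +1.06 − (0.0571/2)·(−0.540) = +1.0754 V.
Then ΔG = −nFE = −2 × 96485 × +1.0754 J/mol = −208 kJ/mol.

−208 kJ/mol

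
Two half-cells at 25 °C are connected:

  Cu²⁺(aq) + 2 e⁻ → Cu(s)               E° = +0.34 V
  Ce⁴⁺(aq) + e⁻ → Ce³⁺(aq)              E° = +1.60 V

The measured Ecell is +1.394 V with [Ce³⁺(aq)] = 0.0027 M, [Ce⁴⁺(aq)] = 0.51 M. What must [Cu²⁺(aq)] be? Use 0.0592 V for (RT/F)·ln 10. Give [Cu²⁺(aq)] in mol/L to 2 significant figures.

With Ce⁴⁺/Ce³⁺ at the cathode and Cu²⁺/Cu at the anode, E°cell = +1.60 − (+0.34) = +1.26 V (n = 2).
Since E = E° − (0.0592/n)·log Q, log Q = n(E° − E)/0.0592 = −4.527.
Balancing electrons gives 2 Ce⁴⁺(aq) + Cu(s) → 2 Ce³⁺(aq) + Cu²⁺(aq); thus Q = ([Ce³⁺(aq)]^2·[Cu²⁺(aq)]) / [Ce⁴⁺(aq)]^2.
Isolating [Cu²⁺(aq)] in Q = 10^{−4.527} yields log [Cu²⁺(aq)] = 0.025, i.e. 1.1 M.

1.1 M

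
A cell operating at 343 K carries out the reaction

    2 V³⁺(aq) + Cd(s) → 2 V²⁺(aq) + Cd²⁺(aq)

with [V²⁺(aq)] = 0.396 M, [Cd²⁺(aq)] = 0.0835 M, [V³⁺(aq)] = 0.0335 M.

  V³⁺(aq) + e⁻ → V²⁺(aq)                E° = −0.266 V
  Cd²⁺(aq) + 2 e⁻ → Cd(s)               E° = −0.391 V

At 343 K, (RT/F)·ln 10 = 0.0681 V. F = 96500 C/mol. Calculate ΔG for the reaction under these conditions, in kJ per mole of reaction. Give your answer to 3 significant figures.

With V³⁺/V²⁺ reduced at the cathode, E°cell = −0.266 − (−0.391) = +0.125 V and n = 2.
The reaction quotient is ([V²⁺(aq)]^2·[Cd²⁺(aq)]) / [V³⁺(aq)]^2 = 11.7; by Nernst, E = +0.125 − (0.0681/2)(1.067) = +0.0887 V.
Then ΔG = −nFE = −2 × 96500 × +0.0887 J/mol = −17.1 kJ/mol.

−17.1 kJ/mol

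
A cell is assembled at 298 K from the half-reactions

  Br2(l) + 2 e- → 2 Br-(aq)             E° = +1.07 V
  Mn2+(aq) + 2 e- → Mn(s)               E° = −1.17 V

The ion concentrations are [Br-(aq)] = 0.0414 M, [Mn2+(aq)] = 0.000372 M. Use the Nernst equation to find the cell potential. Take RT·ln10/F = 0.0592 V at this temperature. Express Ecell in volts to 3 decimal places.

+2.423 V

Br₂/Br⁻ is reduced (cathode, E° = +1.07 V) and Mn²⁺/Mn is oxidized (anode).
E°cell = +1.07 − (−1.17) = +2.24 V, with n = 2 electrons transferred.
Balancing gives Br2(l) + Mn(s) → 2 Br-(aq) + Mn2+(aq); hence Q = [Br-(aq)]^2·[Mn2+(aq)] = 6.38×10^−7 (log Q = −6.195).
By the Nernst equation, E = +2.24 − (0.0592/2)·(−6.195) = +2.423 V.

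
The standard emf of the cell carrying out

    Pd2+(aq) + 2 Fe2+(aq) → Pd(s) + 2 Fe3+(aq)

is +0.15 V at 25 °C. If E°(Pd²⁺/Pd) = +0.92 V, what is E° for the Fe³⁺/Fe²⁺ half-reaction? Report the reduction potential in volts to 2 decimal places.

+0.77 V

In the reaction as written the Pd²⁺/Pd couple is reduced (cathode) and Fe³⁺/Fe²⁺ is oxidized (anode), so E°cell = E°(Pd²⁺/Pd) − E°(Fe³⁺/Fe²⁺).
E°(Fe³⁺/Fe²⁺) = E°(cathode) − E°cell = +0.92 − (+0.15) = +0.77 V.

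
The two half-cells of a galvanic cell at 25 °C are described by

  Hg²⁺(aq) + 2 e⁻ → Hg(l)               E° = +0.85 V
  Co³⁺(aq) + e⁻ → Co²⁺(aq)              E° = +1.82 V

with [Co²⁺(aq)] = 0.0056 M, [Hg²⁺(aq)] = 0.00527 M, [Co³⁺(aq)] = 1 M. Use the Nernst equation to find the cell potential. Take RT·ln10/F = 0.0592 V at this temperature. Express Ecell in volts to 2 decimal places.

Co³⁺/Co²⁺ is reduced (cathode, E° = +1.82 V) and Hg²⁺/Hg is oxidized (anode).
The standard potential is +1.82 − (+0.85) = +0.97 V and the balanced reaction transfers n = 2 electrons.
Balancing gives 2 Co³⁺(aq) + Hg(l) → 2 Co²⁺(aq) + Hg²⁺(aq); hence Q = ([Co²⁺(aq)]^2·[Hg²⁺(aq)]) / [Co³⁺(aq)]^2 = 1.65×10^−7 (log Q = −6.782).
By the Nernst equation, E = +0.97 − (0.0592/2)·(−6.782) = +1.17 V.

+1.17 V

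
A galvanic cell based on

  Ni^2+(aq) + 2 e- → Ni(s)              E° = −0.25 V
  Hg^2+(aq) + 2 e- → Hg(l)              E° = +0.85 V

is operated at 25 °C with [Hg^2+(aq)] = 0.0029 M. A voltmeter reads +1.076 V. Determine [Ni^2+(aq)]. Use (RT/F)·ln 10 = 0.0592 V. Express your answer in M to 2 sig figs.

With Hg²⁺/Hg at the cathode and Ni²⁺/Ni at the anode, E°cell = +0.85 − (−0.25) = +1.10 V (n = 2).
Rearranging E = E° − (0.0592/n)·log Q gives log Q = 2(+1.10 − (+1.076))/0.0592 = 0.811.
For Hg^2+(aq) + Ni(s) → Hg(l) + Ni^2+(aq), the reaction quotient is Q = [Ni^2+(aq)] / [Hg^2+(aq)].
Isolating [Ni^2+(aq)] in Q = 10^{0.811} yields log [Ni^2+(aq)] = −1.727, i.e. 0.019 M.

0.019 M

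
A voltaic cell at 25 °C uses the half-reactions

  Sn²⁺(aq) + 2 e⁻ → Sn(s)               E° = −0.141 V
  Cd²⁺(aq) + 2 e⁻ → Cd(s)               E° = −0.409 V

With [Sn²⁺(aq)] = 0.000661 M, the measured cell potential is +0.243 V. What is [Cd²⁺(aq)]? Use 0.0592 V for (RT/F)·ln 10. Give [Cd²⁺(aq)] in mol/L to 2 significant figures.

0.0046 M

The Sn²⁺/Sn couple has the larger reduction potential, so it is the cathode: E°cell = −0.141 − (−0.409) = +0.268 V and n = 2.
Since E = E° − (0.0592/n)·log Q, log Q = n(E° − E)/0.0592 = 0.845.
Balancing electrons gives Sn²⁺(aq) + Cd(s) → Sn(s) + Cd²⁺(aq); thus Q = [Cd²⁺(aq)] / [Sn²⁺(aq)].
Solving for the unknown gives log [Cd²⁺(aq)] = −2.335, so [Cd²⁺(aq)] ≈ 0.0046 M.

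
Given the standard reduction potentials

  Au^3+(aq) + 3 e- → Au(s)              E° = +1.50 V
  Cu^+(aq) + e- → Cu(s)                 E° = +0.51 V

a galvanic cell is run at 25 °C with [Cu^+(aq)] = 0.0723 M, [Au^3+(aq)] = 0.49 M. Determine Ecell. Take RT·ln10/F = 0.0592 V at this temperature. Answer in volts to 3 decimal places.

Since E°(Au³⁺/Au) > E°(Cu⁺/Cu), Au³⁺/Au serves as the cathode.
E°cell = +1.50 − (+0.51) = +0.99 V, with n = 3 electrons transferred.
Balancing gives Au^3+(aq) + 3 Cu(s) → Au(s) + 3 Cu^+(aq); hence Q = [Cu^+(aq)]^3 / [Au^3+(aq)] = 0.000771 (log Q = −3.113).
E = E° − (0.0592/n)·log Q = +0.99 − (0.0592/3)(−3.113) = +1.051 V.

+1.051 V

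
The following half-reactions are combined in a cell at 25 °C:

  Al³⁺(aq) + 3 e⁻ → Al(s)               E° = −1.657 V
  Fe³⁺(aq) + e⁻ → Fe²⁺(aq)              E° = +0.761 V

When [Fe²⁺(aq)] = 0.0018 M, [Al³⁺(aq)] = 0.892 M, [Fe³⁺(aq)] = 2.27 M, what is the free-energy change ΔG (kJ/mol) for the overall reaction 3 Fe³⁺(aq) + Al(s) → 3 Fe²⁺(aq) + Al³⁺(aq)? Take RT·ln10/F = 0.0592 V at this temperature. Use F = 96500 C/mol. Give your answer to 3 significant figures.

−753 kJ/mol

E°cell = +0.761 − (−1.657) = +2.418 V; the balanced reaction transfers n = 3 electrons.
The reaction quotient is ([Fe²⁺(aq)]^3·[Al³⁺(aq)]) / [Fe³⁺(aq)]^3 = 4.45×10^−10; by Nernst, E = +2.418 − (0.0592/3)(−9.352) = +2.6025 V.
Finally ΔG = −nFE = −(3)(96500 C/mol)(+2.6025 V) = −753 kJ/mol.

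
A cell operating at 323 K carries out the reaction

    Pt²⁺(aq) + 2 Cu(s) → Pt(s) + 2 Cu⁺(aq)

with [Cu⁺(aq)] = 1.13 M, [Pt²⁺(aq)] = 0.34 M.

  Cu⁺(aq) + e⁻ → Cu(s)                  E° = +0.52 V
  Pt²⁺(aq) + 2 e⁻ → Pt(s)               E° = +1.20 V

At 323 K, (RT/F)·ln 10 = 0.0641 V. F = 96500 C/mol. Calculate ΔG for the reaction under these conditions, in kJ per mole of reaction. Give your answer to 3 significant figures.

−128 kJ/mol

E°cell = +1.20 − (+0.52) = +0.68 V; the balanced reaction transfers n = 2 electrons.
The reaction quotient is [Cu⁺(aq)]^2 / [Pt²⁺(aq)] = 3.76; by Nernst, E = +0.68 − (0.0641/2)(0.575) = +0.6616 V.
Finally ΔG = −nFE = −(2)(96500 C/mol)(+0.6616 V) = −128 kJ/mol.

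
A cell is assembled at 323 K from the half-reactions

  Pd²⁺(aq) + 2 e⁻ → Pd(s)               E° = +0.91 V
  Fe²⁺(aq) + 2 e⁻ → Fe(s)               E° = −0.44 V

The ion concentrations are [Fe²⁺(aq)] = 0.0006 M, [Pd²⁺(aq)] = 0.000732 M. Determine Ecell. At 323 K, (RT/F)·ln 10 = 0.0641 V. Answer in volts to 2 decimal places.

The Pd²⁺/Pd couple has the more positive E°, so it is the cathode; Fe²⁺/Fe is the anode.
E°cell = +0.91 − (−0.44) = +1.35 V, with n = 2 electrons transferred.
For the overall reaction Pd²⁺(aq) + Fe(s) → Pd(s) + Fe²⁺(aq), Q = [Fe²⁺(aq)] / [Pd²⁺(aq)] = 0.82, giving log Q = −0.086.
Applying E = E° − (RT ln10/nF)·log Q gives +1.35 − (0.0641/2)(−0.086) = +1.35 V.

+1.35 V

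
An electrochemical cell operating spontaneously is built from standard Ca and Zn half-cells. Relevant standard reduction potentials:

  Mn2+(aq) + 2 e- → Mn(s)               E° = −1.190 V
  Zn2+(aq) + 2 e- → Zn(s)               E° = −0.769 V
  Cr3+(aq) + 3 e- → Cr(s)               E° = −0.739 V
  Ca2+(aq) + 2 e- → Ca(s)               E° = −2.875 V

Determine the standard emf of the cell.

The Zn²⁺/Zn couple has the higher E°, so Zn ion is reduced (cathode) and Ca is oxidized (anode).
E°cell = E°(cathode) − E°(anode) = −0.769 − (−2.875) = +2.106 V.

+2.106 V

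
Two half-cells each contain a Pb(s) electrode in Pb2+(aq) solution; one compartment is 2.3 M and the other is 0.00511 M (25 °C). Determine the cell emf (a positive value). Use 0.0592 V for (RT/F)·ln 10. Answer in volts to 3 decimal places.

0.079 V

For a concentration cell E°cell = 0, since both electrodes use the same couple.
The compartment with the higher Pb2+(aq) concentration (2.3 M) acts as the cathode; ions are reduced there and produced at the dilute (0.00511 M) anode.
With n = 2, Ecell = −(0.0592/2)·log([dilute]/[conc]) = −(0.0592/2)·log(0.00511/2.3) = +0.079 V.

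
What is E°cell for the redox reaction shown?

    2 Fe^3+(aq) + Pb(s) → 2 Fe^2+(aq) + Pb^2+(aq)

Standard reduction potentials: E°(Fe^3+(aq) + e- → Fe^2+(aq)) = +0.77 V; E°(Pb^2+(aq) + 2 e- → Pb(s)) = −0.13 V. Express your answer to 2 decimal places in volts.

+0.90 V

Fe^3+(aq) gains electrons, so the Fe³⁺/Fe²⁺ couple is the cathode; the Pb²⁺/Pb couple is the anode.
E°cell = E°(cathode) − E°(anode) = +0.77 − (−0.13) = +0.90 V.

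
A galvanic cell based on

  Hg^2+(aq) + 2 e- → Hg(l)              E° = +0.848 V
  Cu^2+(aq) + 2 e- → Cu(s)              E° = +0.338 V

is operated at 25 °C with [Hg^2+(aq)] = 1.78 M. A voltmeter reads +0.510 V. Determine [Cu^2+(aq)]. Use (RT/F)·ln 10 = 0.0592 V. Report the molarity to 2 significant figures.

1.8 M

The Hg²⁺/Hg couple has the larger reduction potential, so it is the cathode: E°cell = +0.848 − (+0.338) = +0.510 V and n = 2.
Rearranging E = E° − (0.0592/n)·log Q gives log Q = 2(+0.510 − (+0.510))/0.0592 = 0.000.
Balancing electrons gives Hg^2+(aq) + Cu(s) → Hg(l) + Cu^2+(aq); thus Q = [Cu^2+(aq)] / [Hg^2+(aq)].
Substituting the known concentrations and solving, log [Cu^2+(aq)] = 0.250 and [Cu^2+(aq)] = 1.8 M.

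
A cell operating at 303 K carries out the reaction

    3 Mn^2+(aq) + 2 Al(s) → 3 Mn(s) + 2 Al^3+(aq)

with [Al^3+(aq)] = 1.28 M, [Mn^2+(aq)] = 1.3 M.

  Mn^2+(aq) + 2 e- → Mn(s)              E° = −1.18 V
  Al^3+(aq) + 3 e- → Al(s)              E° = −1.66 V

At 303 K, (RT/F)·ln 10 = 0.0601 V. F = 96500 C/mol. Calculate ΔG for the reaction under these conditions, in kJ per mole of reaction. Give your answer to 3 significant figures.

−279 kJ/mol

E°cell = −1.18 − (−1.66) = +0.48 V; the balanced reaction transfers n = 6 electrons.
Q = [Al^3+(aq)]^2 / [Mn^2+(aq)]^3 = 0.746, so log Q = −0.127 and E = +0.48 − (0.0601/6)(−0.127) = +0.4813 V.
Then ΔG = −nFE = −6 × 96500 × +0.4813 J/mol = −279 kJ/mol.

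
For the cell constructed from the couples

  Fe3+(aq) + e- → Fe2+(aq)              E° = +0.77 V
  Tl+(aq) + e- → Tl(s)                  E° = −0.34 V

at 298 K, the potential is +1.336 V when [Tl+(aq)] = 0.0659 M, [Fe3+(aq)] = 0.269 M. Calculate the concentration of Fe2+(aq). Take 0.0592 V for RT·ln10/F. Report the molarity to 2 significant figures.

The Fe³⁺/Fe²⁺ couple has the larger reduction potential, so it is the cathode: E°cell = +0.77 − (−0.34) = +1.11 V and n = 1.
From the Nernst equation, log Q = n(E° − E)/0.0592 = 1·(+1.11 − (+1.336))/0.0592 = −3.818.
For Fe3+(aq) + Tl(s) → Fe2+(aq) + Tl+(aq), the reaction quotient is Q = ([Fe2+(aq)]·[Tl+(aq)]) / [Fe3+(aq)].
Solving for the unknown gives log [Fe2+(aq)] = −3.207, so [Fe2+(aq)] ≈ 0.00062 M.

0.00062 M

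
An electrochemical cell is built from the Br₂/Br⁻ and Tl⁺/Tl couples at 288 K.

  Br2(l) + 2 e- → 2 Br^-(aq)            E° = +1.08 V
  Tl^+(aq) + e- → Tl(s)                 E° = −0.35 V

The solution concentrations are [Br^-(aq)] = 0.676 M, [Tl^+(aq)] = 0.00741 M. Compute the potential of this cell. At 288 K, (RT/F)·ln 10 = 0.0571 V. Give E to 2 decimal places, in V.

The Br₂/Br⁻ couple has the more positive E°, so it is the cathode; Tl⁺/Tl is the anode.
E°cell = E°cat − E°an = +1.08 − (−0.35) = +1.43 V; n = 2.
Balancing gives Br2(l) + 2 Tl(s) → 2 Br^-(aq) + 2 Tl^+(aq); hence Q = [Br^-(aq)]^2·[Tl^+(aq)]^2 = 2.51×10^−5 (log Q = −4.600).
E = E° − (0.0571/n)·log Q = +1.43 − (0.0571/2)(−4.600) = +1.56 V.

+1.56 V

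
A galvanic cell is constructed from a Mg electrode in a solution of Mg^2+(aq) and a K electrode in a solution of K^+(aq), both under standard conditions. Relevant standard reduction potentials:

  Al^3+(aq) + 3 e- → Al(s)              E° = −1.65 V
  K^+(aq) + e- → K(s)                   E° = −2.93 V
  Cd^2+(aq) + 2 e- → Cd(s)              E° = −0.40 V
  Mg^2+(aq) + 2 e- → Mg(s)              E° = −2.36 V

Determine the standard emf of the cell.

+0.57 V

The Mg²⁺/Mg couple has the higher E°, so Mg ion is reduced (cathode) and K is oxidized (anode).
E°cell = E°(cathode) − E°(anode) = −2.36 − (−2.93) = +0.57 V.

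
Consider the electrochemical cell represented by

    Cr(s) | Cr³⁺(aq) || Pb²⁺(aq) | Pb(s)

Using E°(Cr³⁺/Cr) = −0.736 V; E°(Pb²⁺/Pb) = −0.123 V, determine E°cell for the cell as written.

+0.613 V

By convention the left-hand electrode in cell notation is the anode (oxidation) and the right-hand electrode is the cathode (reduction).
E°cell = E°(right) − E°(left) = −0.123 − (−0.736) = +0.613 V.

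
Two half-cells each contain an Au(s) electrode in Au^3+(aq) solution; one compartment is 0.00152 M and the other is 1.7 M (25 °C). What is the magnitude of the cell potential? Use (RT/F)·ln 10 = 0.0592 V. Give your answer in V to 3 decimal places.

For a concentration cell E°cell = 0, since both electrodes use the same couple.
The compartment with the higher Au^3+(aq) concentration (1.7 M) acts as the cathode; ions are reduced there and produced at the dilute (0.00152 M) anode.
With n = 3, Ecell = −(0.0592/3)·log([dilute]/[conc]) = −(0.0592/3)·log(0.00152/1.7) = +0.060 V.

0.060 V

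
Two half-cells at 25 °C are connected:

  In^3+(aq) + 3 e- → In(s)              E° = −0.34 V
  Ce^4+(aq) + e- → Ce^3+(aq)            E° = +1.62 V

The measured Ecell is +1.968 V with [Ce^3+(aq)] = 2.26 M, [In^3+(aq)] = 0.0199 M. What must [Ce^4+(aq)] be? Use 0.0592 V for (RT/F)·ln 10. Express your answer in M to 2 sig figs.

Ce⁴⁺/Ce³⁺ is the cathode (higher E°); E°cell = +1.62 − (−0.34) = +1.96 V with n = 3.
Rearranging E = E° − (0.0592/n)·log Q gives log Q = 3(+1.96 − (+1.968))/0.0592 = −0.405.
The balanced reaction is 3 Ce^4+(aq) + In(s) → 3 Ce^3+(aq) + In^3+(aq), so Q = ([Ce^3+(aq)]^3·[In^3+(aq)]) / [Ce^4+(aq)]^3.
Solving for the unknown gives log [Ce^4+(aq)] = −0.078, so [Ce^4+(aq)] ≈ 0.84 M.

0.84 M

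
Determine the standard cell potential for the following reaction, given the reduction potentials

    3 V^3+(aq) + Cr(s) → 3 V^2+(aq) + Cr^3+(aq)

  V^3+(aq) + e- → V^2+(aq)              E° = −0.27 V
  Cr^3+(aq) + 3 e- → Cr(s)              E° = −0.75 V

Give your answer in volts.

In the reaction as written, V^3+(aq) is reduced (cathode) and Cr^3+(aq) is produced by oxidation at the anode.
E°cell = E°(cathode) − E°(anode) = −0.27 − (−0.75) = +0.48 V.

+0.48 V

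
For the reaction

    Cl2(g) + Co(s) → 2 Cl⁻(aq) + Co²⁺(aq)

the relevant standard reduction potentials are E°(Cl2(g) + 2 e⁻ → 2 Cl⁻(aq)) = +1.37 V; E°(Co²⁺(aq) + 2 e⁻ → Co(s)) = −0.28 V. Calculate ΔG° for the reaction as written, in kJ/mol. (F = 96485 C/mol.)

−318 kJ/mol

In the reaction as written Cl2(g) is reduced, so the Cl₂/Cl⁻ couple is the cathode and Co²⁺/Co is the anode.
E°cell = +1.37 − (−0.28) = +1.65 V; balancing electrons gives n = 2.
ΔG° = −nFE°cell = −(2)(96485)(+1.65) J/mol = −318 kJ/mol.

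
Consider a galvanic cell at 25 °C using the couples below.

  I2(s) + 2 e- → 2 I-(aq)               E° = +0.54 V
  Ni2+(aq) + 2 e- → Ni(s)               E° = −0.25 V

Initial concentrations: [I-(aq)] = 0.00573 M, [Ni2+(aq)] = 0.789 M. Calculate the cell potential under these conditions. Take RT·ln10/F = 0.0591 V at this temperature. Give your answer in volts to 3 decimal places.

The I₂/I⁻ couple has the more positive E°, so it is the cathode; Ni²⁺/Ni is the anode.
E°cell = +0.54 − (−0.25) = +0.79 V, with n = 2 electrons transferred.
Balancing gives I2(s) + Ni(s) → 2 I-(aq) + Ni2+(aq); hence Q = [I-(aq)]^2·[Ni2+(aq)] = 2.59×10^−5 (log Q = −4.587).
By the Nernst equation, E = +0.79 − (0.0591/2)·(−4.587) = +0.926 V.

+0.926 V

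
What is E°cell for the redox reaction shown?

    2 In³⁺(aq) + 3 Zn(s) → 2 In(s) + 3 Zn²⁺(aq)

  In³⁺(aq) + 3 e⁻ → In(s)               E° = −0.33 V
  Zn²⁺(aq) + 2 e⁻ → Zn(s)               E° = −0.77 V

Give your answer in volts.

+0.44 V

In³⁺(aq) gains electrons, so the In³⁺/In couple is the cathode; the Zn²⁺/Zn couple is the anode.
E°cell = E°(cathode) − E°(anode) = −0.33 − (−0.77) = +0.44 V.
The positive value indicates the reaction is spontaneous as written.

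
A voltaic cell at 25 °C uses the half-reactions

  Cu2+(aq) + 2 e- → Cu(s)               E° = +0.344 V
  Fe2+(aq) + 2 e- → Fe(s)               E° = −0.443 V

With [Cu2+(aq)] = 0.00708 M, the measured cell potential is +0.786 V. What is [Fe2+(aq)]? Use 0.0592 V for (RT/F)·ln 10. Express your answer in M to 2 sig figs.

Cu²⁺/Cu is the cathode (higher E°); E°cell = +0.344 − (−0.443) = +0.787 V with n = 2.
From the Nernst equation, log Q = n(E° − E)/0.0592 = 2·(+0.787 − (+0.786))/0.0592 = 0.034.
For Cu2+(aq) + Fe(s) → Cu(s) + Fe2+(aq), the reaction quotient is Q = [Fe2+(aq)] / [Cu2+(aq)].
Isolating [Fe2+(aq)] in Q = 10^{0.034} yields log [Fe2+(aq)] = −2.116, i.e. 0.0077 M.

0.0077 M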